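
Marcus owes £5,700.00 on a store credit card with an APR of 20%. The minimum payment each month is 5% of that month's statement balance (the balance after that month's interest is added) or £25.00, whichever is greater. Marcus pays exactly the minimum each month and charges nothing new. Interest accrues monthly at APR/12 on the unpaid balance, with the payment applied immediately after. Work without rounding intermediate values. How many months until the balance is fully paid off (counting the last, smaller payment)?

95 months

Monthly rate r = 20%/12 = 1.66667% = 0.0166667.
While 5% of the post-interest balance exceeds £25.00, each month B ← (B·(1+r))·(1 − 0.05), i.e. B shrinks by the factor (1+r)·0.95 = 0.96583.
This holds for months 1–71. Entering month 72 the balance is £482.98; 5% of the post-interest balance is now below £25.00, so the flat £25.00 minimum applies from here.
From month 72 a fixed £25.00 at rate r clears £482.98 in 24 more payments. Total: 71 + 24 = 95 months.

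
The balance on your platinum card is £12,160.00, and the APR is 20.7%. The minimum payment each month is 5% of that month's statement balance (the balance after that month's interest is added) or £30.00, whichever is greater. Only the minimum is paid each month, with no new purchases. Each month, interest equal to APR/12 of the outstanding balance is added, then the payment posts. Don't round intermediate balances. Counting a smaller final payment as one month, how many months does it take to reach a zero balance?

113 months

Monthly rate r = 20.7%/12 = 1.725% = 0.01725.
While 5% of the post-interest balance exceeds £30.00, each month B ← (B·(1+r))·(1 − 0.05), i.e. B shrinks by the factor (1+r)·0.95 = 0.96639.
This holds for months 1–89. Entering month 90 the balance is £579.96; 5% of the post-interest balance is now below £30.00, so the flat £30.00 minimum applies from here.
From month 90 a fixed £30.00 at rate r clears £579.96 in 24 more payments. Total: 89 + 24 = 113 months.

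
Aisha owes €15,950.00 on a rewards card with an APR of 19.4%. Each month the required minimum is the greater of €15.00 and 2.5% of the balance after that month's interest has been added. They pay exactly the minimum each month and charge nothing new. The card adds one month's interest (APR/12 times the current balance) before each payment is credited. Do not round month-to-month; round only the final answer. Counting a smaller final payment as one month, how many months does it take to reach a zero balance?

419 months

Monthly rate r = 19.4%/12 = 1.61667% = 0.0161667.
While 2.5% of the post-interest balance exceeds €15.00, each month B ← (B·(1+r))·(1 − 0.025), i.e. B shrinks by the factor (1+r)·0.975 = 0.99076.
This holds for months 1–356. Entering month 357 the balance is €586.04; 2.5% of the post-interest balance is now below €15.00, so the flat €15.00 minimum applies from here.
From month 357 a fixed €15.00 at rate r clears €586.04 in 63 more payments. Total: 356 + 63 = 419 months.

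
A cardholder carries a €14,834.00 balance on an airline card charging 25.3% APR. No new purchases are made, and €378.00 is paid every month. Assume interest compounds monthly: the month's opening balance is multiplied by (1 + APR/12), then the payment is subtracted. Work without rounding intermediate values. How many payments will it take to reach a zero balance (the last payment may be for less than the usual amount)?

Monthly rate r = 25.3%/12 = 2.10833% = 0.0210833.
Recurrence: B ← B·(1+r) − €378.00.
Month 1: interest €312.75; balance after payment €14,768.75.
Month 2: interest €311.37; balance after payment €14,702.12.
Closed form: n = −ln(1 − rB₀/P)/ln(1+r) = −ln(0.17262)/ln(1.02108) ≈ 84.196, so the balance reaches zero during payment 85.

85 payments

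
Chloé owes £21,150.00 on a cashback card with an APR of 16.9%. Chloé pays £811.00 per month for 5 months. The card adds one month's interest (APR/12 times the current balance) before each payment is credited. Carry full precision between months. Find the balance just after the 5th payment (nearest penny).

Monthly rate r = 16.9%/12 = 1.40833% = 0.0140833.
Each month: B ← B·(1+r) − £811.00.
Month 1: interest £297.86; balance after payment £20,636.86.
Month 2: interest £290.64; balance after payment £20,116.50.
Month 3: interest £283.31; balance after payment £19,588.81.
Month 4: interest £275.88; balance after payment £19,053.68.
Month 5: interest £268.34; balance after payment £18,511.02.

£18,511.02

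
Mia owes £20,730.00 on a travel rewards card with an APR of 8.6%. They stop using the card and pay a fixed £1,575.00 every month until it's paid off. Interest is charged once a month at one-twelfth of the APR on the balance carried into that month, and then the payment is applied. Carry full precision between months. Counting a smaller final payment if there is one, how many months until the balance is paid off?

Monthly rate r = 8.6%/12 = 0.716667% = 0.00716667.
Recurrence: B ← B·(1+r) − £1,575.00.
Month 1: interest £148.56; balance after payment £19,303.56.
Month 2: interest £138.34; balance after payment £17,866.91.
Closed form: n = −ln(1 − rB₀/P)/ln(1+r) = −ln(0.90567)/ln(1.00717) ≈ 13.874, so the balance reaches zero during payment 14.

14 payments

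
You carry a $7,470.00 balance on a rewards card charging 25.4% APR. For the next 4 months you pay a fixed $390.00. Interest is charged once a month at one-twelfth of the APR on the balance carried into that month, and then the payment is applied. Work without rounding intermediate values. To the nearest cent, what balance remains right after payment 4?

Monthly rate r = 25.4%/12 = 2.11667% = 0.0211667.
Each month: B ← B·(1+r) − $390.00.
Month 1: interest $158.12; balance after payment $7,238.11.
Month 2: interest $153.21; balance after payment $7,001.32.
Month 3: interest $148.19; balance after payment $6,759.52.
Month 4: interest $143.08; balance after payment $6,512.59.

$6,512.59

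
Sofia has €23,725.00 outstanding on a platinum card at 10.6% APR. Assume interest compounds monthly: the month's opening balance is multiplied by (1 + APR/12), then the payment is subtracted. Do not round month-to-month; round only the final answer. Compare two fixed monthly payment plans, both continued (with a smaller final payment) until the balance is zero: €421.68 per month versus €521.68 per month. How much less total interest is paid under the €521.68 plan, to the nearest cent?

Monthly rate r = 10.6%/12 = 0.883333% = 0.00883333.
At €421.68/mo: n = ⌈−ln(1 − rB₀/P)/ln(1+r)⌉ = 79 payments (last €56.36); total interest = total paid − €23,725.00 = €9,222.40.
At €521.68/mo: 59 payments (last €215.15); total interest €6,747.59.
Interest saved = €9,222.40 − €6,747.59 = €2,474.81.

€2,474.81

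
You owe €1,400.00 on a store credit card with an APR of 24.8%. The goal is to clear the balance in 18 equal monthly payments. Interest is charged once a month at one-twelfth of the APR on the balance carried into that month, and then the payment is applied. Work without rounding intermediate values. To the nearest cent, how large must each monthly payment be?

Monthly rate r = 24.8%/12 = 2.06667% = 0.0206667.
Level-payment amortization: P = B₀·r / (1 − (1+r)^(−n)) = 1400.00·0.0206667 / (1 − 1.02067^(−18)).
Denominator 1 − (1+r)^(−18) = 0.30802687.
P = 28.9333 / 0.30802687 ≈ 93.93.

€93.93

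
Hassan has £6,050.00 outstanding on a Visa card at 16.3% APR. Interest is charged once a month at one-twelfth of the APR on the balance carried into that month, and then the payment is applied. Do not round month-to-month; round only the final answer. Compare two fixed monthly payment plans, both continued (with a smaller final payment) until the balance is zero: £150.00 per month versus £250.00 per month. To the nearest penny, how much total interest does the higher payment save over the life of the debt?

£1,439.39

Monthly rate r = 16.3%/12 = 1.35833% = 0.0135833.
At £150.00/mo: n = ⌈−ln(1 − rB₀/P)/ln(1+r)⌉ = 59 payments (last £125.05); total interest = total paid − £6,050.00 = £2,775.05.
At £250.00/mo: 30 payments (last £135.66); total interest £1,335.66.
Interest saved = £2,775.05 − £1,335.66 = £1,439.39.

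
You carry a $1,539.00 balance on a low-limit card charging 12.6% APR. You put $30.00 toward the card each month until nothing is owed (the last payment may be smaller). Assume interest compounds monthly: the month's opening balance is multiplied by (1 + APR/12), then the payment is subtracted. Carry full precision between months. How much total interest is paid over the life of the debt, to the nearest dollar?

$683

Monthly rate r = 12.6%/12 = 1.05% = 0.0105.
Payoff takes n = ⌈−ln(1 − rB₀/P)/ln(1+r)⌉ = ⌈74.062⌉ = 75 payments; the last is $1.87.
Total paid = 74·$30.00 + $1.87 = $2,221.87.
Total interest = total paid − principal = $2,221.87 − $1,539.00 = $682.87.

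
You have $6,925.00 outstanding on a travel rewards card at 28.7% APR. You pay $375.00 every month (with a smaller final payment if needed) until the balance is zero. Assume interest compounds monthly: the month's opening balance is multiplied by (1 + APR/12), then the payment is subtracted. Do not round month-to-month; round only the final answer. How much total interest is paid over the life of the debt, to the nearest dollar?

$2,323

Monthly rate r = 28.7%/12 = 2.39167% = 0.0239167.
Payoff takes n = ⌈−ln(1 − rB₀/P)/ln(1+r)⌉ = ⌈24.658⌉ = 25 payments; the last is $247.65.
Total paid = 24·$375.00 + $247.65 = $9,247.65.
Total interest = total paid − principal = $9,247.65 − $6,925.00 = $2,322.65.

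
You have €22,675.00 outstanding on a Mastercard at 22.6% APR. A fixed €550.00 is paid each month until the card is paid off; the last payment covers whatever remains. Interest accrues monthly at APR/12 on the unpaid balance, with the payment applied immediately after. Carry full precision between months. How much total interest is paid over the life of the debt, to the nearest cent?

Monthly rate r = 22.6%/12 = 1.88333% = 0.0188333.
Payoff takes n = ⌈−ln(1 − rB₀/P)/ln(1+r)⌉ = ⌈80.292⌉ = 81 payments; the last is €161.78.
Total paid = 80·€550.00 + €161.78 = €44,161.78.
Total interest = total paid − principal = €44,161.78 − €22,675.00 = €21,486.78.

€21,486.78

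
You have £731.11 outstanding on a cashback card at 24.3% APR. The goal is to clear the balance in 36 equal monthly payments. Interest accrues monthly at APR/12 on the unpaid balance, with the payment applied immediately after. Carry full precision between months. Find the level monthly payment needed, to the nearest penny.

Monthly rate r = 24.3%/12 = 2.025% = 0.02025.
Level-payment amortization: P = B₀·r / (1 − (1+r)^(−n)) = 731.11·0.02025 / (1 − 1.02025^(−36)).
Denominator 1 − (1+r)^(−36) = 0.514082796.
P = 14.805 / 0.514082796 ≈ 28.80.

£28.80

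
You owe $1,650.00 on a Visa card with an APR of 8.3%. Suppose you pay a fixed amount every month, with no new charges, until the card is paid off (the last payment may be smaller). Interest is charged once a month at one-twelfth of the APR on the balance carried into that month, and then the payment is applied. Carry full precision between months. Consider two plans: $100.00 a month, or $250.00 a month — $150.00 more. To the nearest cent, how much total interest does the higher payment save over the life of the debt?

Monthly rate r = 8.3%/12 = 0.691667% = 0.00691667.
At $100.00/mo: n = ⌈−ln(1 − rB₀/P)/ln(1+r)⌉ = 18 payments (last $58.13); total interest = total paid − $1,650.00 = $108.13.
At $250.00/mo: 7 payments (last $194.83); total interest $44.83.
Interest saved = $108.13 − $44.83 = $63.30.

$63.30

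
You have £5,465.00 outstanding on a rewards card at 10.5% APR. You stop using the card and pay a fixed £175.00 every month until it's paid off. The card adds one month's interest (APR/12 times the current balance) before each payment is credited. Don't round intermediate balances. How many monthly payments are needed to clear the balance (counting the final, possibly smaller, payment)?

37 payments

Monthly rate r = 10.5%/12 = 0.875% = 0.00875.
Recurrence: B ← B·(1+r) − £175.00.
Month 1: interest £47.82; balance after payment £5,337.82.
Month 2: interest £46.71; balance after payment £5,209.52.
Closed form: n = −ln(1 − rB₀/P)/ln(1+r) = −ln(0.72675)/ln(1.00875) ≈ 36.636, so the balance reaches zero during payment 37.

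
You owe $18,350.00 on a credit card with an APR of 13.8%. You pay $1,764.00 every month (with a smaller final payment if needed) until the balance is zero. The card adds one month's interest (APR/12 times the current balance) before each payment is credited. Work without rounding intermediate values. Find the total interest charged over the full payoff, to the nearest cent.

Monthly rate r = 13.8%/12 = 1.15% = 0.0115.
Payoff takes n = ⌈−ln(1 − rB₀/P)/ln(1+r)⌉ = ⌈11.143⌉ = 12 payments; the last is $253.22.
Total paid = 11·$1,764.00 + $253.22 = $19,657.22.
Total interest = total paid − principal = $19,657.22 − $18,350.00 = $1,307.22.

$1,307.22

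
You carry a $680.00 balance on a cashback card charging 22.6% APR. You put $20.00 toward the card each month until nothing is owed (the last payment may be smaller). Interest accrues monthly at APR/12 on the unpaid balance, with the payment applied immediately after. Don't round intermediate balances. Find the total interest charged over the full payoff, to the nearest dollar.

Monthly rate r = 22.6%/12 = 1.88333% = 0.0188333.
Payoff takes n = ⌈−ln(1 − rB₀/P)/ln(1+r)⌉ = ⌈54.806⌉ = 55 payments; the last is $16.15.
Total paid = 54·$20.00 + $16.15 = $1,096.15.
Total interest = total paid − principal = $1,096.15 − $680.00 = $416.15.

$416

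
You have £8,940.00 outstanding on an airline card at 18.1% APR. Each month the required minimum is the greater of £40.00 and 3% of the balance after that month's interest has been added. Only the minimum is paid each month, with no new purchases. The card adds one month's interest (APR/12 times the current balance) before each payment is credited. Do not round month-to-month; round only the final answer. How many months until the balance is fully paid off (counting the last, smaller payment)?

Monthly rate r = 18.1%/12 = 1.50833% = 0.0150833.
While 3% of the post-interest balance exceeds £40.00, each month B ← (B·(1+r))·(1 − 0.03), i.e. B shrinks by the factor (1+r)·0.97 = 0.98463.
This holds for months 1–124. Entering month 125 the balance is £1,309.91; 3% of the post-interest balance is now below £40.00, so the flat £40.00 minimum applies from here.
From month 125 a fixed £40.00 at rate r clears £1,309.91 in 46 more payments. Total: 124 + 46 = 170 months.

170 months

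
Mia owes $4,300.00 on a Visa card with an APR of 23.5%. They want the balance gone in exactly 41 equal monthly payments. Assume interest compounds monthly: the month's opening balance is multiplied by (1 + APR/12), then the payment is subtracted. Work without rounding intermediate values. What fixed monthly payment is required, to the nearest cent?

Monthly rate r = 23.5%/12 = 1.95833% = 0.0195833.
Level-payment amortization: P = B₀·r / (1 − (1+r)^(−n)) = 4300.00·0.0195833 / (1 − 1.01958^(−41)).
Denominator 1 − (1+r)^(−41) = 0.548489175.
P = 84.2083 / 0.548489175 ≈ 153.53.

$153.53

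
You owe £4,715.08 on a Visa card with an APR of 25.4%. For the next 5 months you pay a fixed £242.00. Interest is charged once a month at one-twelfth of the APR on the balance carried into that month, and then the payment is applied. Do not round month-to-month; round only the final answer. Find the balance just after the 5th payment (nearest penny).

Monthly rate r = 25.4%/12 = 2.11667% = 0.0211667.
Each month: B ← B·(1+r) − £242.00.
Month 1: interest £99.80; balance after payment £4,572.88.
Month 2: interest £96.79; balance after payment £4,427.68.
Month 3: interest £93.72; balance after payment £4,279.39.
Month 4: interest £90.58; balance after payment £4,127.97.
Month 5: interest £87.38; balance after payment £3,973.35.

£3,973.35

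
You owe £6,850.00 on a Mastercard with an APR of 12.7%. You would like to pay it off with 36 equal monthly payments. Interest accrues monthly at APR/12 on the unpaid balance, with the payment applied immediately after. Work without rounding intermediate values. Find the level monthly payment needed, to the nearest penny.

Monthly rate r = 12.7%/12 = 1.05833% = 0.0105833.
Level-payment amortization: P = B₀·r / (1 − (1+r)^(−n)) = 6850.00·0.0105833 / (1 − 1.01058^(−36)).
Denominator 1 − (1+r)^(−36) = 0.31545301.
P = 72.4958 / 0.31545301 ≈ 229.81.

£229.81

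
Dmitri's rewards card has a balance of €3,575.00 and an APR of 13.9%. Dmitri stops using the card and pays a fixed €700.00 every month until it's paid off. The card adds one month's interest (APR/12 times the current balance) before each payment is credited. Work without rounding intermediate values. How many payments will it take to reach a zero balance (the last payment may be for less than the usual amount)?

Monthly rate r = 13.9%/12 = 1.15833% = 0.0115833.
Recurrence: B ← B·(1+r) − €700.00.
Month 1: interest €41.41; balance after payment €2,916.41.
Month 2: interest €33.78; balance after payment €2,250.19.
Month 3: interest €26.06; balance after payment €1,576.26.
Month 4: interest €18.26; balance after payment €894.52.
Month 5: interest €10.36; balance after payment €204.88.
Month 6: interest €2.37; balance after payment €0.00.

6 months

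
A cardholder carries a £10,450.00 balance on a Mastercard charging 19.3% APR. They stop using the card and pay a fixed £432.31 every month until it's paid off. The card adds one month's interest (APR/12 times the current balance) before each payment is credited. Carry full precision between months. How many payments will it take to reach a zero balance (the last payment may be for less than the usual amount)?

31 months

Monthly rate r = 19.3%/12 = 1.60833% = 0.0160833.
Recurrence: B ← B·(1+r) − £432.31.
Month 1: interest £168.07; balance after payment £10,185.76.
Month 2: interest £163.82; balance after payment £9,917.27.
Closed form: n = −ln(1 − rB₀/P)/ln(1+r) = −ln(0.61123)/ln(1.01608) ≈ 30.854, so the balance reaches zero during payment 31.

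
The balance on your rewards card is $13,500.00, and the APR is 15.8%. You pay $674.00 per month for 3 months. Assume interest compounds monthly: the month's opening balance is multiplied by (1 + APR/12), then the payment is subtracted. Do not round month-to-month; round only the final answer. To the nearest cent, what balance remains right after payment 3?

Monthly rate r = 15.8%/12 = 1.31667% = 0.0131667.
Each month: B ← B·(1+r) − $674.00.
Month 1: interest $177.75; balance after payment $13,003.75.
Month 2: interest $171.22; balance after payment $12,500.97.
Month 3: interest $164.60; balance after payment $11,991.56.

$11,991.56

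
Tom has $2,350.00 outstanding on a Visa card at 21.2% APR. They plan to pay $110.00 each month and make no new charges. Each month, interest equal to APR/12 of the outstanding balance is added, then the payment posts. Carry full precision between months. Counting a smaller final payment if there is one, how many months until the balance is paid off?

28 months

Monthly rate r = 21.2%/12 = 1.76667% = 0.0176667.
Recurrence: B ← B·(1+r) − $110.00.
Month 1: interest $41.52; balance after payment $2,281.52.
Month 2: interest $40.31; balance after payment $2,211.82.
Closed form: n = −ln(1 − rB₀/P)/ln(1+r) = −ln(0.62258)/ln(1.01767) ≈ 27.060, so the balance reaches zero during payment 28.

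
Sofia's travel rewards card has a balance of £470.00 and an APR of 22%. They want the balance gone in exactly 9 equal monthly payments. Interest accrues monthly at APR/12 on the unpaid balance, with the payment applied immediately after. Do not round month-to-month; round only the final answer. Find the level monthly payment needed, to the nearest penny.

Monthly rate r = 22%/12 = 1.83333% = 0.0183333.
Level-payment amortization: P = B₀·r / (1 − (1+r)^(−n)) = 470.00·0.0183333 / (1 − 1.01833^(−9)).
Denominator 1 − (1+r)^(−9) = 0.150838371.
P = 8.61667 / 0.150838371 ≈ 57.13.

£57.13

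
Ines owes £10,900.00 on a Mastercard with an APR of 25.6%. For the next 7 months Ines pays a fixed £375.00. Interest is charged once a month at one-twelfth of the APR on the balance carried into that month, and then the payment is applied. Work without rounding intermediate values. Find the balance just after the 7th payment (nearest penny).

Monthly rate r = 25.6%/12 = 2.13333% = 0.0213333.
Each month: B ← B·(1+r) − £375.00.
Month 1: interest £232.53; balance after payment £10,757.53.
Month 2: interest £229.49; balance after payment £10,612.03.
Month 3: interest £226.39; balance after payment £10,463.42.
Month 4: interest £223.22; balance after payment £10,311.64.
Month 5: interest £219.98; balance after payment £10,156.62.
Month 6: interest £216.67; balance after payment £9,998.29.
Month 7: interest £213.30; balance after payment £9,836.59.

£9,836.59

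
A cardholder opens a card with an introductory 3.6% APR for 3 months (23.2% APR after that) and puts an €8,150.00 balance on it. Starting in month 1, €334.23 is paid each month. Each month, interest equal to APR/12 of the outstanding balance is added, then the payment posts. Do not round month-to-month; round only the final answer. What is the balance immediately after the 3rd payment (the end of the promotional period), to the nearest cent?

€7,217.87

Promo months 1–3 at r₀ = 3.6%/12 = 0.003; months 4+ at r₁ = 23.2%/12 = 0.0193333.
After month 3: iterate B ← B·(1+r₀) − €334.23 for 3 months → €7,217.87.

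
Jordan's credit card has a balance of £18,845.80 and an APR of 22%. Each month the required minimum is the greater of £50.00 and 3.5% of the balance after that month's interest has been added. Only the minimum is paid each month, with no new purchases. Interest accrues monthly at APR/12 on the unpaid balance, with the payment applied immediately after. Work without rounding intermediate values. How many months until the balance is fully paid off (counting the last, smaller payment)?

Monthly rate r = 22%/12 = 1.83333% = 0.0183333.
While 3.5% of the post-interest balance exceeds £50.00, each month B ← (B·(1+r))·(1 − 0.035), i.e. B shrinks by the factor (1+r)·0.965 = 0.98269.
This holds for months 1–149. Entering month 150 the balance is £1,397.62; 3.5% of the post-interest balance is now below £50.00, so the flat £50.00 minimum applies from here.
From month 150 a fixed £50.00 at rate r clears £1,397.62 in 40 more payments. Total: 149 + 40 = 189 months.

189 months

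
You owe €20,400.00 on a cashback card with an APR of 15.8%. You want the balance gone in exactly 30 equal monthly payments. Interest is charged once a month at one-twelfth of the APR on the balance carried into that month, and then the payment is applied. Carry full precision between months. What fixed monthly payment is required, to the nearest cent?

€827.53

Monthly rate r = 15.8%/12 = 1.31667% = 0.0131667.
Level-payment amortization: P = B₀·r / (1 − (1+r)^(−n)) = 20400.00·0.0131667 / (1 − 1.01317^(−30)).
Denominator 1 − (1+r)^(−30) = 0.324581099.
P = 268.6 / 0.324581099 ≈ 827.53.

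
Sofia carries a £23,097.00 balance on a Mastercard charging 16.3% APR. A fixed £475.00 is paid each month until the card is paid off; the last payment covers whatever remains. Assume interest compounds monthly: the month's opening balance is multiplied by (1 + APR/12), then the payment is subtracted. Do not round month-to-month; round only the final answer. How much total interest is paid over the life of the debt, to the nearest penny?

£14,935.19

Monthly rate r = 16.3%/12 = 1.35833% = 0.0135833.
Payoff takes n = ⌈−ln(1 − rB₀/P)/ln(1+r)⌉ = ⌈80.067⌉ = 81 payments; the last is £32.19.
Total paid = 80·£475.00 + £32.19 = £38,032.19.
Total interest = total paid − principal = £38,032.19 − £23,097.00 = £14,935.19.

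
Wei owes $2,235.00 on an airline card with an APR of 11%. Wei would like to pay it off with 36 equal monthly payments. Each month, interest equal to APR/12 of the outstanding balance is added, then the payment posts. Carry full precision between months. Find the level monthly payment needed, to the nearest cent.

Monthly rate r = 11%/12 = 0.916667% = 0.00916667.
Level-payment amortization: P = B₀·r / (1 − (1+r)^(−n)) = 2235.00·0.00916667 / (1 − 1.00917^(−36)).
Denominator 1 − (1+r)^(−36) = 0.279994681.
P = 20.4875 / 0.279994681 ≈ 73.17.

$73.17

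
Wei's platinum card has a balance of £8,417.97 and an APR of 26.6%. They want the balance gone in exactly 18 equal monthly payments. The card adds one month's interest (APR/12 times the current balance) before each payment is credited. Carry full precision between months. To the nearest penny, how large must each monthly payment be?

£572.25

Monthly rate r = 26.6%/12 = 2.21667% = 0.0221667.
Level-payment amortization: P = B₀·r / (1 − (1+r)^(−n)) = 8417.97·0.0221667 / (1 − 1.02217^(−18)).
Denominator 1 − (1+r)^(−18) = 0.326078763.
P = 186.598 / 0.326078763 ≈ 572.25.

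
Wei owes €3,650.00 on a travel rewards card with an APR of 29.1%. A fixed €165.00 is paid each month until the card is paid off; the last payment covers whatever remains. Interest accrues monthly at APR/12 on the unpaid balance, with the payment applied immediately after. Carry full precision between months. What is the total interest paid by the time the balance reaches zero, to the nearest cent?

Monthly rate r = 29.1%/12 = 2.425% = 0.02425.
Payoff takes n = ⌈−ln(1 − rB₀/P)/ln(1+r)⌉ = ⌈32.087⌉ = 33 payments; the last is €14.47.
Total paid = 32·€165.00 + €14.47 = €5,294.47.
Total interest = total paid − principal = €5,294.47 − €3,650.00 = €1,644.47.

€1,644.47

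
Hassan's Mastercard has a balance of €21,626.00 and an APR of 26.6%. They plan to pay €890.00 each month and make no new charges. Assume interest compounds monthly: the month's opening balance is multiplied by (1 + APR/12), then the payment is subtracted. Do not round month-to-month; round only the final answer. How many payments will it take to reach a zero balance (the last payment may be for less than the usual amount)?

Monthly rate r = 26.6%/12 = 2.21667% = 0.0221667.
Recurrence: B ← B·(1+r) − €890.00.
Month 1: interest €479.38; balance after payment €21,215.38.
Month 2: interest €470.27; balance after payment €20,795.65.
Closed form: n = −ln(1 − rB₀/P)/ln(1+r) = −ln(0.46137)/ln(1.02217) ≈ 35.282, so the balance reaches zero during payment 36.

36 months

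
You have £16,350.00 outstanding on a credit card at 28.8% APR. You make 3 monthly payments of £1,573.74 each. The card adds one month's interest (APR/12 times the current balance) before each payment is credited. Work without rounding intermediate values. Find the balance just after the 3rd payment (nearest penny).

£12,720.24

Monthly rate r = 28.8%/12 = 2.4% = 0.024.
Each month: B ← B·(1+r) − £1,573.74.
Month 1: interest £392.40; balance after payment £15,168.66.
Month 2: interest £364.05; balance after payment £13,958.97.
Month 3: interest £335.02; balance after payment £12,720.24.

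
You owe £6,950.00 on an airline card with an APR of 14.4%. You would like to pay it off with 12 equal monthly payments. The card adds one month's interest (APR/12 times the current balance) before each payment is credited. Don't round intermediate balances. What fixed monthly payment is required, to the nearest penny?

£625.33

Monthly rate r = 14.4%/12 = 1.2% = 0.012.
Level-payment amortization: P = B₀·r / (1 − (1+r)^(−n)) = 6950.00·0.012 / (1 − 1.012^(−12)).
Denominator 1 − (1+r)^(−12) = 0.133369738.
P = 83.4 / 0.133369738 ≈ 625.33.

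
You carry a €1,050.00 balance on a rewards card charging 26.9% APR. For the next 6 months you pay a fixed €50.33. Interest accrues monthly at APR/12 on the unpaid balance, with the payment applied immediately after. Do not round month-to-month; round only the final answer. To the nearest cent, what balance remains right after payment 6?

€879.96

Monthly rate r = 26.9%/12 = 2.24167% = 0.0224167.
Each month: B ← B·(1+r) − €50.33.
Month 1: interest €23.54; balance after payment €1,023.21.
Month 2: interest €22.94; balance after payment €995.81.
Month 3: interest €22.32; balance after payment €967.81.
Month 4: interest €21.70; balance after payment €939.17.
Month 5: interest €21.05; balance after payment €909.90.
Month 6: interest €20.40; balance after payment €879.96.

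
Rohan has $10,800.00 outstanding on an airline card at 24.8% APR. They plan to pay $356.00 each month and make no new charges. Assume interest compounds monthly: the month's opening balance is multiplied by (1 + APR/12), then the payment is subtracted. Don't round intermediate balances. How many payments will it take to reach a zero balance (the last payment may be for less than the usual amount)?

Monthly rate r = 24.8%/12 = 2.06667% = 0.0206667.
Recurrence: B ← B·(1+r) − $356.00.
Month 1: interest $223.20; balance after payment $10,667.20.
Month 2: interest $220.46; balance after payment $10,531.66.
Closed form: n = −ln(1 − rB₀/P)/ln(1+r) = −ln(0.37303)/ln(1.02067) ≈ 48.205, so the balance reaches zero during payment 49.

49 months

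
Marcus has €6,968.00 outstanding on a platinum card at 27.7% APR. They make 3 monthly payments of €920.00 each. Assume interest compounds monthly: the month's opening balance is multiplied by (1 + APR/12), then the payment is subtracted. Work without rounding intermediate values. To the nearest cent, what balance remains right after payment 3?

Monthly rate r = 27.7%/12 = 2.30833% = 0.0230833.
Each month: B ← B·(1+r) − €920.00.
Month 1: interest €160.84; balance after payment €6,208.84.
Month 2: interest €143.32; balance after payment €5,432.17.
Month 3: interest €125.39; balance after payment €4,637.56.

€4,637.56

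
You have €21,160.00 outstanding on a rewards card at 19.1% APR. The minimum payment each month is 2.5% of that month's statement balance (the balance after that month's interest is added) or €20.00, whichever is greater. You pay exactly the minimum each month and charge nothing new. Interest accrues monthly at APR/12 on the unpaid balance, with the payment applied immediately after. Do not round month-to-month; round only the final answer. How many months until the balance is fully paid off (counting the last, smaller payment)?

Monthly rate r = 19.1%/12 = 1.59167% = 0.0159167.
While 2.5% of the post-interest balance exceeds €20.00, each month B ← (B·(1+r))·(1 − 0.025), i.e. B shrinks by the factor (1+r)·0.975 = 0.99052.
This holds for months 1–346. Entering month 347 the balance is €783.45; 2.5% of the post-interest balance is now below €20.00, so the flat €20.00 minimum applies from here.
From month 347 a fixed €20.00 at rate r clears €783.45 in 62 more payments. Total: 346 + 62 = 408 months.

408 months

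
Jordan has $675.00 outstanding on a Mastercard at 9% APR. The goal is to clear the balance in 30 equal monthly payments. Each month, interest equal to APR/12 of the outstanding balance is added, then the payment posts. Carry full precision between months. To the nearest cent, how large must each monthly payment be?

Monthly rate r = 9%/12 = 0.75% = 0.0075.
Level-payment amortization: P = B₀·r / (1 − (1+r)^(−n)) = 675.00·0.0075 / (1 − 1.0075^(−30)).
Denominator 1 − (1+r)^(−30) = 0.200813102.
P = 5.0625 / 0.200813102 ≈ 25.21.

$25.21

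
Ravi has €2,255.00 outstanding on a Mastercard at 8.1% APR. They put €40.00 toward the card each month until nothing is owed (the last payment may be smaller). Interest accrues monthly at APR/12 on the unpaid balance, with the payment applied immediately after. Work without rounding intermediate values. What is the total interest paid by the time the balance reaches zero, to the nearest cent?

€592.47

Monthly rate r = 8.1%/12 = 0.675% = 0.00675.
Payoff takes n = ⌈−ln(1 − rB₀/P)/ln(1+r)⌉ = ⌈71.186⌉ = 72 payments; the last is €7.47.
Total paid = 71·€40.00 + €7.47 = €2,847.47.
Total interest = total paid − principal = €2,847.47 − €2,255.00 = €592.47.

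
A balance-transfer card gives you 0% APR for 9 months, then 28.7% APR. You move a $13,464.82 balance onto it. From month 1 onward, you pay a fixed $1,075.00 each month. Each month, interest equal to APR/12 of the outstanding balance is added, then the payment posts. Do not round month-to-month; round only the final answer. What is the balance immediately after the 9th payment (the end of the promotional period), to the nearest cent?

$3,789.82

Promo months 1–9 at r₀ = 0%/12 = 0; months 10+ at r₁ = 28.7%/12 = 0.0239167.
After month 9 (no interest yet): B = $13,464.82 − 9·$1,075.00 = $3,789.82.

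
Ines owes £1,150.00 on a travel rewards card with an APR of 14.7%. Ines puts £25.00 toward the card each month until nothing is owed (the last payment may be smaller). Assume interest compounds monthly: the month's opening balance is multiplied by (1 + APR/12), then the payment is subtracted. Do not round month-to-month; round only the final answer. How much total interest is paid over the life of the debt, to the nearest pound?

Monthly rate r = 14.7%/12 = 1.225% = 0.01225.
Payoff takes n = ⌈−ln(1 − rB₀/P)/ln(1+r)⌉ = ⌈68.084⌉ = 69 payments; the last is £2.12.
Total paid = 68·£25.00 + £2.12 = £1,702.12.
Total interest = total paid − principal = £1,702.12 − £1,150.00 = £552.12.

£552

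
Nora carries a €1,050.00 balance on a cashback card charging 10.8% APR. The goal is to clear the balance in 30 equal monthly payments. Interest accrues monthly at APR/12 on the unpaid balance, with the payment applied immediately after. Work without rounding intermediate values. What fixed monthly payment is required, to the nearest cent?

Monthly rate r = 10.8%/12 = 0.9% = 0.009.
Level-payment amortization: P = B₀·r / (1 − (1+r)^(−n)) = 1050.00·0.009 / (1 − 1.009^(−30)).
Denominator 1 − (1+r)^(−30) = 0.23569797.
P = 9.45 / 0.23569797 ≈ 40.09.

€40.09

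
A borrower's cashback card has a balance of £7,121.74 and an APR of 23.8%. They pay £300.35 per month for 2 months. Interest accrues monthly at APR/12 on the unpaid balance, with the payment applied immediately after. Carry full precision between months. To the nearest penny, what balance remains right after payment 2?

£6,800.38

Monthly rate r = 23.8%/12 = 1.98333% = 0.0198333.
Each month: B ← B·(1+r) − £300.35.
Month 1: interest £141.25; balance after payment £6,962.64.
Month 2: interest £138.09; balance after payment £6,800.38.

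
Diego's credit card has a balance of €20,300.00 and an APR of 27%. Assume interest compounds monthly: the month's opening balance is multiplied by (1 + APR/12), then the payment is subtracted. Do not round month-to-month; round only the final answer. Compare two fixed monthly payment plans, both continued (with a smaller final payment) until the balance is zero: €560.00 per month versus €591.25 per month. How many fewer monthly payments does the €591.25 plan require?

9 fewer payments

Monthly rate r = 27%/12 = 2.25% = 0.0225.
At €560.00/mo: n = ⌈−ln(1 − rB₀/P)/ln(1+r)⌉ = 76 payments (last €553.46); total interest = total paid − €20,300.00 = €22,253.46.
At €591.25/mo: 67 payments (last €324.07); total interest €19,046.57.
Payments saved = 76 − 67 = 9.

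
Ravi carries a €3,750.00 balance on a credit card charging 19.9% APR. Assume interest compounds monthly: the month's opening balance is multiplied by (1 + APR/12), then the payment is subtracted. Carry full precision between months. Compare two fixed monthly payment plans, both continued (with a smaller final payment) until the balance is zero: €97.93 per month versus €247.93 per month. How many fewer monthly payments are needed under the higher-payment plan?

Monthly rate r = 19.9%/12 = 1.65833% = 0.0165833.
At €97.93/mo: n = ⌈−ln(1 − rB₀/P)/ln(1+r)⌉ = 62 payments (last €27.70); total interest = total paid − €3,750.00 = €2,251.43.
At €247.93/mo: 18 payments (last €138.89); total interest €603.70.
Payments saved = 62 − 18 = 44.

44 fewer payments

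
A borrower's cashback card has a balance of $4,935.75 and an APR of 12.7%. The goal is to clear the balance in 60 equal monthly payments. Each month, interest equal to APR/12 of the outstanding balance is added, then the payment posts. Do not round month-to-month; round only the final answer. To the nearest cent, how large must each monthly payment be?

Monthly rate r = 12.7%/12 = 1.05833% = 0.0105833.
Level-payment amortization: P = B₀·r / (1 − (1+r)^(−n)) = 4935.75·0.0105833 / (1 − 1.01058^(−60)).
Denominator 1 − (1+r)^(−60) = 0.46829333.
P = 52.2367 / 0.46829333 ≈ 111.55.

$111.55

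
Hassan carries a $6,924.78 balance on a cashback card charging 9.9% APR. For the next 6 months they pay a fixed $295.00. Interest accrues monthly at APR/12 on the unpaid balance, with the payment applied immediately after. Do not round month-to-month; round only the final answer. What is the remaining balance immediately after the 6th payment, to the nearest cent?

$5,467.79

Monthly rate r = 9.9%/12 = 0.825% = 0.00825.
Each month: B ← B·(1+r) − $295.00.
Month 1: interest $57.13; balance after payment $6,686.91.
Month 2: interest $55.17; balance after payment $6,447.08.
Month 3: interest $53.19; balance after payment $6,205.26.
Month 4: interest $51.19; balance after payment $5,961.46.
Month 5: interest $49.18; balance after payment $5,715.64.
Month 6: interest $47.15; balance after payment $5,467.79.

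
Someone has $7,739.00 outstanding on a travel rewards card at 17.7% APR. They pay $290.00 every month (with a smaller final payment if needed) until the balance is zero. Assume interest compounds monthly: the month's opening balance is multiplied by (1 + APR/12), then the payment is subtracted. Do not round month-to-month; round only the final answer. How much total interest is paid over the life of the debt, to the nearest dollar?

Monthly rate r = 17.7%/12 = 1.475% = 0.01475.
Payoff takes n = ⌈−ln(1 − rB₀/P)/ln(1+r)⌉ = ⌈34.165⌉ = 35 payments; the last is $48.10.
Total paid = 34·$290.00 + $48.10 = $9,908.10.
Total interest = total paid − principal = $9,908.10 − $7,739.00 = $2,169.10.

$2,169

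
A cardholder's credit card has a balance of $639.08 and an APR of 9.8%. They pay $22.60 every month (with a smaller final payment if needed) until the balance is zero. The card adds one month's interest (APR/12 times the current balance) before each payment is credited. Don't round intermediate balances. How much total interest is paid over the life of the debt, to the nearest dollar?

$91

Monthly rate r = 9.8%/12 = 0.816667% = 0.00816667.
Payoff takes n = ⌈−ln(1 − rB₀/P)/ln(1+r)⌉ = ⌈32.284⌉ = 33 payments; the last is $6.43.
Total paid = 32·$22.60 + $6.43 = $729.63.
Total interest = total paid − principal = $729.63 − $639.08 = $90.55.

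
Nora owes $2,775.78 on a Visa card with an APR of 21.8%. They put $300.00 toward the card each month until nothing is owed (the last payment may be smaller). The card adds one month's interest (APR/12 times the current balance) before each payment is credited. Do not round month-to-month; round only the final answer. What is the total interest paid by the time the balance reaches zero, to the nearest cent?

Monthly rate r = 21.8%/12 = 1.81667% = 0.0181667.
Payoff takes n = ⌈−ln(1 − rB₀/P)/ln(1+r)⌉ = ⌈10.222⌉ = 11 payments; the last is $67.01.
Total paid = 10·$300.00 + $67.01 = $3,067.01.
Total interest = total paid − principal = $3,067.01 − $2,775.78 = $291.23.

$291.23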